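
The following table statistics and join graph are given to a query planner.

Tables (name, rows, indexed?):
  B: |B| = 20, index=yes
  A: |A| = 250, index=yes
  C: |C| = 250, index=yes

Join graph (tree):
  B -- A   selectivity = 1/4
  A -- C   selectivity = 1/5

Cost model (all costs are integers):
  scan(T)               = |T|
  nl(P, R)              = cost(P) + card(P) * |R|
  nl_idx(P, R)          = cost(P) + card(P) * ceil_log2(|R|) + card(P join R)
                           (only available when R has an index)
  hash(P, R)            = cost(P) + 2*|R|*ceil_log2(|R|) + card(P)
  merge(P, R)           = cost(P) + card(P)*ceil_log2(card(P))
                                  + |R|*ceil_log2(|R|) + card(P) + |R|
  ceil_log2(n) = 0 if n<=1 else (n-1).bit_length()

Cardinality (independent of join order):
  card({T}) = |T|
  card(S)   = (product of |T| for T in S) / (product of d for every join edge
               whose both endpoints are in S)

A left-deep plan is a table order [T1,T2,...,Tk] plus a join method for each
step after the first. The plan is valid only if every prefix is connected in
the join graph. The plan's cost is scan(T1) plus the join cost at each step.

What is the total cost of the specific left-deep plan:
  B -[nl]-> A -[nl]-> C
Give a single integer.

317520

step 1: scan B: cost=20, card=20
step 2: join A via nl
    card(P join A) = 20*250/(4) = 1250
    cost = 20 + 20*250 = 5020
step 3: join C via nl
    card(P join C) = 1250*250/(5) = 62500
    cost = 5020 + 1250*250 = 317520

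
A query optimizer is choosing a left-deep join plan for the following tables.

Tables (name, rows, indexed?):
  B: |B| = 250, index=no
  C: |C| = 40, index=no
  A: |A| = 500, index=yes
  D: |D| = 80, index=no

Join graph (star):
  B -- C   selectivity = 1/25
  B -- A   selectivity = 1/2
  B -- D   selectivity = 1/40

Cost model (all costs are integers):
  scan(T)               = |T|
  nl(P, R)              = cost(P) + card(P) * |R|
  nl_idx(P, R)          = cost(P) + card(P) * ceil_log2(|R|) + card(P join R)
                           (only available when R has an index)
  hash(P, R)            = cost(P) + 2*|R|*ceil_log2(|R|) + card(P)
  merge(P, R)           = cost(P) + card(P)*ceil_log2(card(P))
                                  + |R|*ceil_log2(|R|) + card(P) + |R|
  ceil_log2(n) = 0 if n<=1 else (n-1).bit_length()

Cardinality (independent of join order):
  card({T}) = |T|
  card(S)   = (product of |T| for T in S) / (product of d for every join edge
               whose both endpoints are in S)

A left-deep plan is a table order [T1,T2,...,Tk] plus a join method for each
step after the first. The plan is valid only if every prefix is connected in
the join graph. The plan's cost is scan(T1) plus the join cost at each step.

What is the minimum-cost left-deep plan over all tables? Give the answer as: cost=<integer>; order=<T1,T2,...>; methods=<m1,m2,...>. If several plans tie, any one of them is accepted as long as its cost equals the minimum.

Selinger DP (subsets sized 1..n):
  {B}: scan cost=250, card=250
  {C}: scan cost=40, card=40
  {A}: scan cost=500, card=500
  {D}: scan cost=80, card=80
  {BC}: card=400; try (C,hash)→980, (B,merge)→2570, (C,merge)→2780, (B,hash)→4080, (B,nl)→10040, (C,nl)→10250; best=980 via (C,hash)
  {AB}: card=62500; try (B,hash)→5000, (A,merge)→7500, (B,merge)→7750, (A,hash)→9500, (A,nl_idx)→65000, (A,nl)→125250 …(+1); best=5000 via (B,hash)
  {BD}: card=500; try (D,hash)→1620, (B,merge)→2970, (D,merge)→3140, (B,hash)→4160, (B,nl)→20080, (D,nl)→20250; best=1620 via (D,hash)
  {ABC}: card=100000; try (A,merge)→9980, (A,hash)→10380, (C,hash)→67980, (A,nl_idx)→104580, (A,nl)→200980, (C,merge)→1067780 …(+1); best=9980 via (A,merge)
  {BCD}: card=800; try (D,hash)→2500, (C,hash)→2600, (D,merge)→5620, (C,merge)→6900, (C,nl)→21620, (D,nl)→32980; best=2500 via (D,hash)
  {ABD}: card=125000; try (A,hash)→11120, (A,merge)→11620, (D,hash)→68620, (A,nl_idx)→131120, (A,nl)→251620, (D,merge)→1068140 …(+1); best=11120 via (A,hash)
  {ABCD}: card=200000; try (A,hash)→12300, (A,merge)→16300, (D,hash)→111100, (C,hash)→136600, (A,nl_idx)→209700, (A,nl)→402500 …(+4); best=12300 via (A,hash)

cost=12300; order=B,C,D,A; methods=hash,hash,hash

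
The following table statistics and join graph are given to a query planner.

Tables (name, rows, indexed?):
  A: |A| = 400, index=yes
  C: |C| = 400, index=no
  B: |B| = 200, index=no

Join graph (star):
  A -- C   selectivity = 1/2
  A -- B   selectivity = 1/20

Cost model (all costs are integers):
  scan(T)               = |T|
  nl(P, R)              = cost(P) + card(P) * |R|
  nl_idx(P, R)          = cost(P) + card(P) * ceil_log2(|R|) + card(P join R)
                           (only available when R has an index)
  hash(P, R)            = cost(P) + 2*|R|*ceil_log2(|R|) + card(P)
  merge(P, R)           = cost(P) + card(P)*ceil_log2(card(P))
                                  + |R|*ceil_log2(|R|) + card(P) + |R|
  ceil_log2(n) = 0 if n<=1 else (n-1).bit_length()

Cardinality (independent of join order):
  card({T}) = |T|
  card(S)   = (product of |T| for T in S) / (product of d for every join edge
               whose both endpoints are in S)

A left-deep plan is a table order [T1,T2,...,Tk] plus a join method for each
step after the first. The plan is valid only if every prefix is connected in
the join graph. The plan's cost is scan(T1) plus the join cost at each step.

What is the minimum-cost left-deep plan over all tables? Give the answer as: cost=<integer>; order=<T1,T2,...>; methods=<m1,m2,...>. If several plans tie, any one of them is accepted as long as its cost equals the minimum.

Selinger DP (subsets sized 1..n):
  {A}: scan cost=400, card=400
  {C}: scan cost=400, card=400
  {B}: scan cost=200, card=200
  {AC}: card=80000; try (C,hash)→8000, (A,hash)→8000, (C,merge)→8400, (A,merge)→8400, (A,nl_idx)→84000, (C,nl)→160400 …(+1); best=8000 via (C,hash)
  {AB}: card=4000; try (B,hash)→4000, (A,merge)→6000, (A,nl_idx)→6000, (B,merge)→6200, (A,hash)→7600, (A,nl)→80200 …(+1); best=4000 via (B,hash)
  {ABC}: card=800000; try (C,hash)→15200, (C,merge)→60000, (B,hash)→91200, (B,merge)→1449800, (C,nl)→1604000, (B,nl)→16008000; best=15200 via (C,hash)

cost=15200; order=A,B,C; methods=hash,hash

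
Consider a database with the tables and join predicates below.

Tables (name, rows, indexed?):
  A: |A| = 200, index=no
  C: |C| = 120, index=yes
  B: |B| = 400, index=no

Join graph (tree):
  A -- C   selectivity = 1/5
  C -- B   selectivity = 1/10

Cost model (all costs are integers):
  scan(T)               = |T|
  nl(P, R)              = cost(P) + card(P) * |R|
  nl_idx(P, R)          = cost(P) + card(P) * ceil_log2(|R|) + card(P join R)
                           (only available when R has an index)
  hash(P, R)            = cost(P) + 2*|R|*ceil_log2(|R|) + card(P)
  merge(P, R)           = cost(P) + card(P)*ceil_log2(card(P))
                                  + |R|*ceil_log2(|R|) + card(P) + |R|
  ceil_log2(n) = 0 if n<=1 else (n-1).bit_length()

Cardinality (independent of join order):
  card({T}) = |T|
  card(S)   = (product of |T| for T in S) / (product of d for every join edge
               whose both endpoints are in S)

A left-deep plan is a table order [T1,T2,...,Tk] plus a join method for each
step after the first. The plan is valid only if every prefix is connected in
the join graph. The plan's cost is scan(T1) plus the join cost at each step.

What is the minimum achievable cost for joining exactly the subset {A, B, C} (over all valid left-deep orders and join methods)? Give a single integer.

10480

Selinger DP over subsets of {A,B,C}:
  {A}: scan cost=200, card=200
  {C}: scan cost=120, card=120
  {B}: scan cost=400, card=400
  {AC}: card=4800; try (C,hash)→2080, (A,merge)→2880, (C,merge)→2960, (A,hash)→3440, (C,nl_idx)→6400, (A,nl)→24120 …(+1); best=2080 via (C,hash)
  {BC}: card=4800; try (C,hash)→2480, (B,merge)→5080, (C,merge)→5360, (B,hash)→7440, (C,nl_idx)→8000, (B,nl)→48120 …(+1); best=2480 via (C,hash)
  {ABC}: card=192000; try (A,hash)→10480, (B,hash)→14080, (A,merge)→71480, (B,merge)→73280, (A,nl)→962480, (B,nl)→1922080; best=10480 via (A,hash)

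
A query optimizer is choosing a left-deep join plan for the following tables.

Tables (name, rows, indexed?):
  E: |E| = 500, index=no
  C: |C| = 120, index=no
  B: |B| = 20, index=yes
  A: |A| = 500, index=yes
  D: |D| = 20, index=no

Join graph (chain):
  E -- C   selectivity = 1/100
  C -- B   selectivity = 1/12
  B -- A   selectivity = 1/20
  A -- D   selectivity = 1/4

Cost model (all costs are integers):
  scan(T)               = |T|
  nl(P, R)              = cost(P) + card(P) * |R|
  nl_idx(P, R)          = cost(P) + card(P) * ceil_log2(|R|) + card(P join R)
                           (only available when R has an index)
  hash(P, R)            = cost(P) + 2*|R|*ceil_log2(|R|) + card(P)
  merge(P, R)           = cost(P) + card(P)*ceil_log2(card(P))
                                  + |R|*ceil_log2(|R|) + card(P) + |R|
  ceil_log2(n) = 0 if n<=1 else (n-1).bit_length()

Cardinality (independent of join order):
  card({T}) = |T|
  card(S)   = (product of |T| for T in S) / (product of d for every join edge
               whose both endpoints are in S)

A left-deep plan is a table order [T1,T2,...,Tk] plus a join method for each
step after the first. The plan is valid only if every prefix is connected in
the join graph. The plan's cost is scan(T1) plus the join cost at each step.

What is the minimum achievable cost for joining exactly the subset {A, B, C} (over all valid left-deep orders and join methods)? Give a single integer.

Selinger DP over subsets of {A,B,C}:
  {C}: scan cost=120, card=120
  {B}: scan cost=20, card=20
  {A}: scan cost=500, card=500
  {BC}: card=200; try (B,hash)→440, (B,nl_idx)→920, (C,merge)→1100, (B,merge)→1200, (C,hash)→1720, (C,nl)→2420 …(+1); best=440 via (B,hash)
  {AB}: card=500; try (A,nl_idx)→700, (B,hash)→1200, (B,nl_idx)→3500, (A,merge)→5140, (B,merge)→5620, (A,hash)→9040 …(+2); best=700 via (A,nl_idx)
  {ABC}: card=5000; try (C,hash)→2880, (C,merge)→6660, (A,merge)→7240, (A,nl_idx)→7240, (A,hash)→9640, (C,nl)→60700 …(+1); best=2880 via (C,hash)

2880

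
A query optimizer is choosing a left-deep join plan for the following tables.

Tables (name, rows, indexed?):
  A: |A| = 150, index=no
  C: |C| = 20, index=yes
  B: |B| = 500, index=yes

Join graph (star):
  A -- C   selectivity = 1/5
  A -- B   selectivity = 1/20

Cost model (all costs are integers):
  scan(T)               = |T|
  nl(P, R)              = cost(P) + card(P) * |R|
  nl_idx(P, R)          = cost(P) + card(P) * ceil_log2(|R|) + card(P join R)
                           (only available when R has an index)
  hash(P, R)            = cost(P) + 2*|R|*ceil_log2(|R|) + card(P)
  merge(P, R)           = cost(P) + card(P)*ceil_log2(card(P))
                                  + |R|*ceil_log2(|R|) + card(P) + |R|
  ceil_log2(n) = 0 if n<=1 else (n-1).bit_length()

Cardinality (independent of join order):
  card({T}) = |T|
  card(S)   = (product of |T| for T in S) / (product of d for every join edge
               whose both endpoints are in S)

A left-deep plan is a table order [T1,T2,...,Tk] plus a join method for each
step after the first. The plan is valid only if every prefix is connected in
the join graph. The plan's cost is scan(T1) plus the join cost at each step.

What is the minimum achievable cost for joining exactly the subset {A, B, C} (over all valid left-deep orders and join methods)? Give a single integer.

Selinger DP over subsets of {A,B,C}:
  {A}: scan cost=150, card=150
  {C}: scan cost=20, card=20
  {B}: scan cost=500, card=500
  {AC}: card=600; try (C,hash)→500, (A,merge)→1490, (C,nl_idx)→1500, (C,merge)→1620, (A,hash)→2440, (A,nl)→3020 …(+1); best=500 via (C,hash)
  {AB}: card=3750; try (A,hash)→3400, (B,nl_idx)→5250, (B,merge)→6500, (A,merge)→6850, (B,hash)→9300, (B,nl)→75150 …(+1); best=3400 via (A,hash)
  {ABC}: card=15000; try (C,hash)→7350, (B,hash)→10100, (B,merge)→12100, (B,nl_idx)→20900, (C,nl_idx)→37150, (C,merge)→52270 …(+2); best=7350 via (C,hash)

7350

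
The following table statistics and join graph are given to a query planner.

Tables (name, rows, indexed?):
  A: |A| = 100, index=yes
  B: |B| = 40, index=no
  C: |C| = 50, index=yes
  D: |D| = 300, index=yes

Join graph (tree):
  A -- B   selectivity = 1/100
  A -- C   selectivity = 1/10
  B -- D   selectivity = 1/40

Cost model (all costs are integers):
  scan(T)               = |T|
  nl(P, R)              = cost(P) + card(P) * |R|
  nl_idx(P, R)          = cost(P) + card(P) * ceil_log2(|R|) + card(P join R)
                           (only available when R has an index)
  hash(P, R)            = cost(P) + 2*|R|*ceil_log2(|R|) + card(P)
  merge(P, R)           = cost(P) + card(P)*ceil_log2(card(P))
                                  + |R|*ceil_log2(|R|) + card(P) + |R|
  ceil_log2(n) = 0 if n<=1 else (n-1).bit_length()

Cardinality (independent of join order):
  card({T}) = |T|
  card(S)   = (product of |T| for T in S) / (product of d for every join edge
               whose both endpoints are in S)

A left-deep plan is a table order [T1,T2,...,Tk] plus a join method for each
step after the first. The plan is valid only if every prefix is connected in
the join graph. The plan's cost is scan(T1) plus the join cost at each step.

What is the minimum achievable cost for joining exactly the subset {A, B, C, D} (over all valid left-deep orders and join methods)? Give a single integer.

1920

Selinger DP over subsets of {A,B,C,D}:
  {A}: scan cost=100, card=100
  {B}: scan cost=40, card=40
  {C}: scan cost=50, card=50
  {D}: scan cost=300, card=300
  {AB}: card=40; try (A,nl_idx)→360, (B,hash)→680, (A,merge)→1120, (B,merge)→1180, (A,hash)→1480, (A,nl)→4040 …(+1); best=360 via (A,nl_idx)
  {AC}: card=500; try (C,hash)→800, (A,nl_idx)→900, (C,nl_idx)→1200, (A,merge)→1200, (C,merge)→1250, (A,hash)→1500 …(+2); best=800 via (C,hash)
  {BD}: card=300; try (D,nl_idx)→700, (B,hash)→1080, (D,merge)→3320, (B,merge)→3580, (D,hash)→5480, (D,nl)→12040 …(+1); best=700 via (D,nl_idx)
  {ABC}: card=200; try (C,nl_idx)→800, (C,merge)→990, (C,hash)→1000, (B,hash)→1780, (C,nl)→2360, (B,merge)→6080 …(+1); best=800 via (C,nl_idx)
  {ABD}: card=300; try (D,nl_idx)→1020, (A,hash)→2400, (A,nl_idx)→3100, (D,merge)→3640, (A,merge)→4500, (D,hash)→5800 …(+2); best=1020 via (D,nl_idx)
  {ABCD}: card=1500; try (C,hash)→1920, (D,nl_idx)→4100, (C,nl_idx)→4320, (C,merge)→4370, (D,merge)→5600, (D,hash)→6400 …(+2); best=1920 via (C,hash)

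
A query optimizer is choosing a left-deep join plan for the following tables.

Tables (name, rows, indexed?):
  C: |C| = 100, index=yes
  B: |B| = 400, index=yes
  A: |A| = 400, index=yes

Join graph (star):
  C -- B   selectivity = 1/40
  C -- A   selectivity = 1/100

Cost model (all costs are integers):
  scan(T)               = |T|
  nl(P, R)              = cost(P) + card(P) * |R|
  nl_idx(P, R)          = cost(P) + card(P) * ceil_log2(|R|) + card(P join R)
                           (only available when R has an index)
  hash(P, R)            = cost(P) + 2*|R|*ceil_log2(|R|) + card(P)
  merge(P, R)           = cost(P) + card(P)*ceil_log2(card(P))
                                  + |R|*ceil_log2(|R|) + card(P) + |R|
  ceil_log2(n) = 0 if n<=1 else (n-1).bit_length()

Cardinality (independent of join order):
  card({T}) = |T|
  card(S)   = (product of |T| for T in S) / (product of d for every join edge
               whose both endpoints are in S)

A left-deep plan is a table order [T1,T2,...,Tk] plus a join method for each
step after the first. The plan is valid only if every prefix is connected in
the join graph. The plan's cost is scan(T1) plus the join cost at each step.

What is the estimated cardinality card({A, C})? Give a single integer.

Tables in S: A(400), C(100)
Edges inside S: C-A(d=100)
numerator = 400 * 100 = 40000
denominator = 100 = 100
card(S) = 40000 / 100 = 400

400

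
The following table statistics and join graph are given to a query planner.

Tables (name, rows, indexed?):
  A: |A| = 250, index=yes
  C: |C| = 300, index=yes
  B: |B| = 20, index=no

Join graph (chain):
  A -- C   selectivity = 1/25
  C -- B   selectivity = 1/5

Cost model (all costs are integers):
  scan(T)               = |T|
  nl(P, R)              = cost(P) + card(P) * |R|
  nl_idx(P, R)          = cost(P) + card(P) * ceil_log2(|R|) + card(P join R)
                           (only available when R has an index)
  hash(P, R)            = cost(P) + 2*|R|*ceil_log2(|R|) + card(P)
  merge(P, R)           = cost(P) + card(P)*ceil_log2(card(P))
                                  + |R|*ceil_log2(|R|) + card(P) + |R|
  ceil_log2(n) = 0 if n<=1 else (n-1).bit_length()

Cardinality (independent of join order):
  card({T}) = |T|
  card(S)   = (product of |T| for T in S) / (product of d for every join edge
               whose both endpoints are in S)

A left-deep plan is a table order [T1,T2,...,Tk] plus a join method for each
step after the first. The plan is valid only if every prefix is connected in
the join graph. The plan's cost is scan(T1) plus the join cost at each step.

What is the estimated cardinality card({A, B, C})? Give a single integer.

Tables in S: A(250), B(20), C(300)
Edges inside S: A-C(d=25), C-B(d=5)
numerator = 250 * 20 * 300 = 1500000
denominator = 25 * 5 = 125
card(S) = 1500000 / 125 = 12000

12000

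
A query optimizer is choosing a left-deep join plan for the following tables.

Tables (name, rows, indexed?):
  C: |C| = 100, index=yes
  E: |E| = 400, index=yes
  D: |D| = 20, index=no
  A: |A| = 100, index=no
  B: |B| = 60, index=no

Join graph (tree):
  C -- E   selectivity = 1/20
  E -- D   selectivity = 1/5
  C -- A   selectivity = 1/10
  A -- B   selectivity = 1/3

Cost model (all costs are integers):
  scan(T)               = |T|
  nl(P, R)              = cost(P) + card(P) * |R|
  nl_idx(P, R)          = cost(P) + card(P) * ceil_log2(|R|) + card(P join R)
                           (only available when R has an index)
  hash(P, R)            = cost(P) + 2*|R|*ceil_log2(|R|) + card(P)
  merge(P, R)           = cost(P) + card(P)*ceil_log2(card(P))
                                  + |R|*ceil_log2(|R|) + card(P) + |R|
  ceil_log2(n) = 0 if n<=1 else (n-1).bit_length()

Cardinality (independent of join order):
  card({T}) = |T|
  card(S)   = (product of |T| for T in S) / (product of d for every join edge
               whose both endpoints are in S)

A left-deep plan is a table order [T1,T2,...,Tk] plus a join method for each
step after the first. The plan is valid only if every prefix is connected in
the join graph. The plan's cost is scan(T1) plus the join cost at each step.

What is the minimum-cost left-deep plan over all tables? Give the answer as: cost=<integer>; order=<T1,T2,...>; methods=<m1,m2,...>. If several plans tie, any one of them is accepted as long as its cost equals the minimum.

Selinger DP (subsets sized 1..n):
  {C}: scan cost=100, card=100
  {E}: scan cost=400, card=400
  {D}: scan cost=20, card=20
  {A}: scan cost=100, card=100
  {B}: scan cost=60, card=60
  {CE}: card=2000; try (C,hash)→2200, (E,nl_idx)→3000, (E,merge)→4900, (C,merge)→5200, (C,nl_idx)→5200, (E,hash)→7400 …(+2); best=2200 via (C,hash)
  {AC}: card=1000; try (C,hash)→1600, (A,hash)→1600, (C,merge)→1700, (A,merge)→1700, (C,nl_idx)→1800, (C,nl)→10100 …(+1); best=1600 via (C,hash)
  {DE}: card=1600; try (D,hash)→1000, (E,nl_idx)→1800, (E,merge)→4140, (D,merge)→4520, (E,hash)→7240, (E,nl)→8020 …(+1); best=1000 via (D,hash)
  {AB}: card=2000; try (B,hash)→920, (A,merge)→1280, (B,merge)→1320, (A,hash)→1520, (A,nl)→6060, (B,nl)→6100; best=920 via (B,hash)
  {CDE}: card=8000; try (C,hash)→4000, (D,hash)→4400, (C,nl_idx)→20200, (C,merge)→21000, (D,merge)→26320, (D,nl)→42200 …(+1); best=4000 via (C,hash)
  {ACE}: card=20000; try (A,hash)→5600, (E,hash)→9800, (E,merge)→16600, (A,merge)→27000, (E,nl_idx)→30600, (A,nl)→202200 …(+1); best=5600 via (A,hash)
  {ABC}: card=20000; try (B,hash)→3320, (C,hash)→4320, (B,merge)→13020, (C,merge)→25720, (C,nl_idx)→34920, (B,nl)→61600 …(+1); best=3320 via (B,hash)
  {ACDE}: card=80000; try (A,hash)→13400, (D,hash)→25800, (A,merge)→116800, (D,merge)→325720, (D,nl)→405600, (A,nl)→804000; best=13400 via (A,hash)
  {ABCE}: card=400000; try (B,hash)→26320, (E,hash)→30520, (B,merge)→326020, (E,merge)→327320, (E,nl_idx)→583320, (B,nl)→1205600 …(+1); best=26320 via (B,hash)
  {ABCDE}: card=1600000; try (B,hash)→94120, (D,hash)→426520, (B,merge)→1453820, (B,nl)→4813400, (D,nl)→8026320, (D,merge)→8026440; best=94120 via (B,hash)

cost=94120; order=E,D,C,A,B; methods=hash,hash,hash,hash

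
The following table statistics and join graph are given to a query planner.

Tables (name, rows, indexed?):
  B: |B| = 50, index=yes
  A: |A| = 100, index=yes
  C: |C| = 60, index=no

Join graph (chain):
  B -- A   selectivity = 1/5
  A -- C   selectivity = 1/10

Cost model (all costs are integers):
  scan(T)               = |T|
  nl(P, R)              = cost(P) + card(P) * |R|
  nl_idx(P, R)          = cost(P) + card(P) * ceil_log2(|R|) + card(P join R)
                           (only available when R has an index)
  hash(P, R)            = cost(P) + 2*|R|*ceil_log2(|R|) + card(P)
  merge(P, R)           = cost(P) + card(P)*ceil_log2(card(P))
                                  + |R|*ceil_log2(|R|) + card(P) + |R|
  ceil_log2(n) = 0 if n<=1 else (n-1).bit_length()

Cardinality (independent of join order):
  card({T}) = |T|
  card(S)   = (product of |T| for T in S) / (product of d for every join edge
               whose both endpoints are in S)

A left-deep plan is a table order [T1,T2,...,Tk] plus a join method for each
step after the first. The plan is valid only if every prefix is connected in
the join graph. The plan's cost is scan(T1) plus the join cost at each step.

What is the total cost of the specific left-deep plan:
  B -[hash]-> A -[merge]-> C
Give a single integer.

step 1: scan B: cost=50, card=50
step 2: join A via hash
    card(P join A) = 50*100/(5) = 1000
    cost = 50 + 2*100*7 + 50 = 1500
step 3: join C via merge
    card(P join C) = 1000*60/(10) = 6000
    cost = 1500 + 1000*10 + 60*6 + 1000 + 60 = 12920

12920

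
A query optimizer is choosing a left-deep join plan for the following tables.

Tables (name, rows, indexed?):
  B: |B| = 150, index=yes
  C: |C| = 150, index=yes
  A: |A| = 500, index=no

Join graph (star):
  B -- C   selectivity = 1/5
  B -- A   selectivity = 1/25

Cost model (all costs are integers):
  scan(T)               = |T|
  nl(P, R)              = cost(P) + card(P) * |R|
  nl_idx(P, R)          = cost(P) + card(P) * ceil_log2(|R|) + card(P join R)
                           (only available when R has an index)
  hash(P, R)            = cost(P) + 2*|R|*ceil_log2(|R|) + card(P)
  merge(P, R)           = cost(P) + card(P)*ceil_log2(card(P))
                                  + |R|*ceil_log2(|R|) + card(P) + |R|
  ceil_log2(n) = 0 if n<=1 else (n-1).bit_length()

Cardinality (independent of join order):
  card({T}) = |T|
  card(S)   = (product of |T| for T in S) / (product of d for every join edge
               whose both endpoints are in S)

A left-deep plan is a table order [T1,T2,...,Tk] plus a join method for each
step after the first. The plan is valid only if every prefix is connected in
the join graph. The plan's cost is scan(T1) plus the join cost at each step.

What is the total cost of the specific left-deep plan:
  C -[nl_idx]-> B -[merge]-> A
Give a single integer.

step 1: scan C: cost=150, card=150
step 2: join B via nl_idx
    card(P join B) = 150*150/(5) = 4500
    cost = 150 + 150*8 + 4500 = 5850
step 3: join A via merge
    card(P join A) = 4500*500/(25) = 90000
    cost = 5850 + 4500*13 + 500*9 + 4500 + 500 = 73850

73850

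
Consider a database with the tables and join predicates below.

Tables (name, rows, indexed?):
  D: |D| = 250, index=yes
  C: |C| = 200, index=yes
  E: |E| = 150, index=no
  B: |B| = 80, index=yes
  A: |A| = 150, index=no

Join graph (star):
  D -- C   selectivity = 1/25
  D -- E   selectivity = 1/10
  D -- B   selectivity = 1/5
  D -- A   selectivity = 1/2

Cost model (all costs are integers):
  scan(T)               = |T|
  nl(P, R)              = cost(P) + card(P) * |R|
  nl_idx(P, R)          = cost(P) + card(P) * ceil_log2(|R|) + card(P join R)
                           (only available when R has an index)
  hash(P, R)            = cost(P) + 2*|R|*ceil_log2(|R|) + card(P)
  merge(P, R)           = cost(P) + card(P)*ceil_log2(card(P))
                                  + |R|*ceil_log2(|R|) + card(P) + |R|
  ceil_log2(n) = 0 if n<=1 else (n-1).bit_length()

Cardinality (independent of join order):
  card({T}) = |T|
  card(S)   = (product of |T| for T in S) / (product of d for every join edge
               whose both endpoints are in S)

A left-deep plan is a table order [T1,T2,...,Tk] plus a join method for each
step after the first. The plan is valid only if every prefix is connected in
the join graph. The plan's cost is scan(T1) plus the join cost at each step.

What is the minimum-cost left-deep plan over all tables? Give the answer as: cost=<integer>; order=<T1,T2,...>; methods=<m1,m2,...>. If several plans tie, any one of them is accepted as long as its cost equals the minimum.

Selinger DP (subsets sized 1..n):
  {D}: scan cost=250, card=250
  {C}: scan cost=200, card=200
  {E}: scan cost=150, card=150
  {B}: scan cost=80, card=80
  {A}: scan cost=150, card=150
  {CD}: card=2000; try (C,hash)→3700, (D,nl_idx)→3800, (D,merge)→4250, (C,nl_idx)→4250, (C,merge)→4300, (D,hash)→4400 …(+2); best=3700 via (C,hash)
  {DE}: card=3750; try (E,hash)→2900, (D,merge)→3750, (E,merge)→3850, (D,hash)→4300, (D,nl_idx)→5100, (D,nl)→37650 …(+1); best=2900 via (E,hash)
  {BD}: card=4000; try (B,hash)→1620, (D,merge)→2970, (B,merge)→3140, (D,hash)→4160, (D,nl_idx)→4720, (B,nl_idx)→6000 …(+2); best=1620 via (B,hash)
  {AD}: card=18750; try (A,hash)→2900, (D,merge)→3750, (A,merge)→3850, (D,hash)→4300, (D,nl_idx)→20100, (D,nl)→37650 …(+1); best=2900 via (A,hash)
  {CDE}: card=30000; try (E,hash)→8100, (C,hash)→9850, (E,merge)→29050, (C,merge)→53450, (C,nl_idx)→62900, (E,nl)→303700 …(+1); best=8100 via (E,hash)
  {BCD}: card=32000; try (B,hash)→6820, (C,hash)→8820, (B,merge)→28340, (B,nl_idx)→49700, (C,merge)→55420, (C,nl_idx)→65620 …(+2); best=6820 via (B,hash)
  {ACD}: card=150000; try (A,hash)→8100, (C,hash)→24850, (A,merge)→29050, (C,nl_idx)→302900, (A,nl)→303700, (C,merge)→304700 …(+1); best=8100 via (A,hash)
  {BDE}: card=60000; try (B,hash)→7770, (E,hash)→8020, (B,merge)→52290, (E,merge)→54970, (B,nl_idx)→89150, (B,nl)→302900 …(+1); best=7770 via (B,hash)
  {ADE}: card=281250; try (A,hash)→9050, (E,hash)→24050, (A,merge)→53000, (E,merge)→304250, (A,nl)→565400, (E,nl)→2815400; best=9050 via (A,hash)
  {ABD}: card=300000; try (A,hash)→8020, (B,hash)→22770, (A,merge)→54970, (B,merge)→303540, (B,nl_idx)→434150, (A,nl)→601620 …(+1); best=8020 via (A,hash)
  {BCDE}: card=480000; try (B,hash)→39220, (E,hash)→41220, (C,hash)→70970, (B,merge)→488740, (E,merge)→520170, (B,nl_idx)→698100 …(+5); best=39220 via (B,hash)
  {ACDE}: card=2250000; try (A,hash)→40500, (E,hash)→160500, (C,hash)→293500, (A,merge)→489450, (E,merge)→2859450, (A,nl)→4508100 …(+4); best=40500 via (A,hash)
  {ABCD}: card=2400000; try (A,hash)→41220, (B,hash)→159220, (C,hash)→311220, (A,merge)→520170, (B,merge)→2858740, (B,nl_idx)→3458100 …(+5); best=41220 via (A,hash)
  {ABDE}: card=4500000; try (A,hash)→70170, (B,hash)→291420, (E,hash)→310420, (A,merge)→1029120, (B,merge)→5634690, (E,merge)→6009370 …(+4); best=70170 via (A,hash)
  {ABCDE}: card=36000000; try (A,hash)→521620, (B,hash)→2291620, (E,hash)→2443620, (C,hash)→4573370, (A,merge)→9640570, (B,nl_idx)→51790500 …(+8); best=521620 via (A,hash)

cost=521620; order=D,C,E,B,A; methods=hash,hash,hash,hash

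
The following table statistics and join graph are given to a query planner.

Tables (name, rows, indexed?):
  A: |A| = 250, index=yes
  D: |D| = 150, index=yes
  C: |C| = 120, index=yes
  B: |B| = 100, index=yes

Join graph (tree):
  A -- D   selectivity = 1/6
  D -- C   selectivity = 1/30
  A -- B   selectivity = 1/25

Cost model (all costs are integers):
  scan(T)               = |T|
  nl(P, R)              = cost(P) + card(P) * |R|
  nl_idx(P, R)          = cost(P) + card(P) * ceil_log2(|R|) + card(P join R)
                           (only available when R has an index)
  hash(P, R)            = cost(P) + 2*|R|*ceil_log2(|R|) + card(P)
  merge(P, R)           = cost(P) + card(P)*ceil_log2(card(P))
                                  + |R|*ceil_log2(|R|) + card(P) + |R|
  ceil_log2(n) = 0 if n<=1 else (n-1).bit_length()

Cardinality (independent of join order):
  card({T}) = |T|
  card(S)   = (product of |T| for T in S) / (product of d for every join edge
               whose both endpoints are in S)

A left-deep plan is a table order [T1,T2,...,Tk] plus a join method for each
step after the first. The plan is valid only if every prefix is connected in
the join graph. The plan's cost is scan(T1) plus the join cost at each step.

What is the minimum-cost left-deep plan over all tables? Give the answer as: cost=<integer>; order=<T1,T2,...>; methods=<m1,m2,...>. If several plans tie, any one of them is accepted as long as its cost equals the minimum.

Selinger DP (subsets sized 1..n):
  {A}: scan cost=250, card=250
  {D}: scan cost=150, card=150
  {C}: scan cost=120, card=120
  {B}: scan cost=100, card=100
  {AD}: card=6250; try (D,hash)→2900, (A,merge)→3750, (D,merge)→3850, (A,hash)→4300, (A,nl_idx)→7600, (D,nl_idx)→8500 …(+2); best=2900 via (D,hash)
  {AB}: card=1000; try (B,hash)→1900, (A,nl_idx)→1900, (B,nl_idx)→3000, (A,merge)→3150, (B,merge)→3300, (A,hash)→4200 …(+2); best=1900 via (B,hash)
  {CD}: card=600; try (D,nl_idx)→1680, (C,nl_idx)→1800, (C,hash)→1980, (D,merge)→2430, (C,merge)→2460, (D,hash)→2640 …(+2); best=1680 via (D,nl_idx)
  {ACD}: card=25000; try (A,hash)→6280, (A,merge)→10530, (C,hash)→10830, (A,nl_idx)→31480, (C,nl_idx)→71650, (C,merge)→91360 …(+2); best=6280 via (A,hash)
  {ABD}: card=25000; try (D,hash)→5300, (B,hash)→10550, (D,merge)→14250, (D,nl_idx)→34900, (B,nl_idx)→71650, (B,merge)→91200 …(+2); best=5300 via (D,hash)
  {ABCD}: card=100000; try (C,hash)→31980, (B,hash)→32680, (C,nl_idx)→280300, (B,nl_idx)→281280, (C,merge)→406260, (B,merge)→407080 …(+2); best=31980 via (C,hash)

cost=31980; order=A,B,D,C; methods=hash,hash,hash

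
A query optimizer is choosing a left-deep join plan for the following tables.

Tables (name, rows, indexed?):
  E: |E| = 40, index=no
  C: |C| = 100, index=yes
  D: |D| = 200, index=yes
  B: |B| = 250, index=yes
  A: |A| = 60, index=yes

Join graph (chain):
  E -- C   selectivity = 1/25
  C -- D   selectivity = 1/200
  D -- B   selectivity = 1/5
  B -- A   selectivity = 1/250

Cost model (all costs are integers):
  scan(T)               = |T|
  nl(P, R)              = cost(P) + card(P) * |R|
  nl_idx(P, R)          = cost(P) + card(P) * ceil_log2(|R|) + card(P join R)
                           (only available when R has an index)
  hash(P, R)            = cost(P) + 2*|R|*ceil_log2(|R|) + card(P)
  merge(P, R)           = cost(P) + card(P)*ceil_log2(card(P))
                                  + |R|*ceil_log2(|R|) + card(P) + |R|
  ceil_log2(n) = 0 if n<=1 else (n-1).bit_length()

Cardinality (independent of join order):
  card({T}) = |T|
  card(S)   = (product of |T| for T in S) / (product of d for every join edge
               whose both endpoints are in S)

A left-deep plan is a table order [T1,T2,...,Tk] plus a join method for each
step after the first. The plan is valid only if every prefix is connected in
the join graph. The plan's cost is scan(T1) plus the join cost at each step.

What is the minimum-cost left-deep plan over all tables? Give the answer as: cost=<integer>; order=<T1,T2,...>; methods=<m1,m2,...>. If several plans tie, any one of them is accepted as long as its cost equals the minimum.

cost=8300; order=A,B,D,C,E; methods=nl_idx,merge,hash,hash

Selinger DP (subsets sized 1..n):
  {E}: scan cost=40, card=40
  {C}: scan cost=100, card=100
  {D}: scan cost=200, card=200
  {B}: scan cost=250, card=250
  {A}: scan cost=60, card=60
  {CE}: card=160; try (C,nl_idx)→480, (E,hash)→680, (C,merge)→1120, (E,merge)→1180, (C,hash)→1480, (C,nl)→4040 …(+1); best=480 via (C,nl_idx)
  {CD}: card=100; try (D,nl_idx)→1000, (C,nl_idx)→1700, (C,hash)→1800, (D,merge)→2700, (C,merge)→2800, (D,hash)→3400 …(+2); best=1000 via (D,nl_idx)
  {BD}: card=10000; try (D,hash)→3700, (B,merge)→4250, (D,merge)→4300, (B,hash)→4400, (B,nl_idx)→11800, (D,nl_idx)→12250 …(+2); best=3700 via (D,hash)
  {AB}: card=60; try (B,nl_idx)→600, (A,hash)→1220, (A,nl_idx)→1810, (B,merge)→2730, (A,merge)→2920, (B,hash)→4120 …(+2); best=600 via (B,nl_idx)
  {CDE}: card=160; try (E,hash)→1580, (D,nl_idx)→1920, (E,merge)→2080, (D,merge)→3720, (D,hash)→3840, (E,nl)→5000 …(+1); best=1580 via (E,hash)
  {BCD}: card=5000; try (B,merge)→4050, (B,hash)→5100, (B,nl_idx)→6800, (C,hash)→15100, (B,nl)→26000, (C,nl_idx)→78700 …(+2); best=4050 via (B,merge)
  {ABD}: card=2400; try (D,merge)→2820, (D,nl_idx)→3480, (D,hash)→3860, (D,nl)→12600, (A,hash)→14420, (A,nl_idx)→66100 …(+2); best=2820 via (D,merge)
  {BCDE}: card=8000; try (B,merge)→5270, (B,hash)→5740, (E,hash)→9530, (B,nl_idx)→10860, (B,nl)→41580, (E,merge)→74330 …(+1); best=5270 via (B,merge)
  {ABCD}: card=1200; try (C,hash)→6620, (A,hash)→9770, (C,nl_idx)→20820, (C,merge)→34820, (A,nl_idx)→35250, (A,merge)→74470 …(+2); best=6620 via (C,hash)
  {ABCDE}: card=1920; try (E,hash)→8300, (A,hash)→13990, (E,merge)→21300, (E,nl)→54620, (A,nl_idx)→55190, (A,merge)→117690 …(+1); best=8300 via (E,hash)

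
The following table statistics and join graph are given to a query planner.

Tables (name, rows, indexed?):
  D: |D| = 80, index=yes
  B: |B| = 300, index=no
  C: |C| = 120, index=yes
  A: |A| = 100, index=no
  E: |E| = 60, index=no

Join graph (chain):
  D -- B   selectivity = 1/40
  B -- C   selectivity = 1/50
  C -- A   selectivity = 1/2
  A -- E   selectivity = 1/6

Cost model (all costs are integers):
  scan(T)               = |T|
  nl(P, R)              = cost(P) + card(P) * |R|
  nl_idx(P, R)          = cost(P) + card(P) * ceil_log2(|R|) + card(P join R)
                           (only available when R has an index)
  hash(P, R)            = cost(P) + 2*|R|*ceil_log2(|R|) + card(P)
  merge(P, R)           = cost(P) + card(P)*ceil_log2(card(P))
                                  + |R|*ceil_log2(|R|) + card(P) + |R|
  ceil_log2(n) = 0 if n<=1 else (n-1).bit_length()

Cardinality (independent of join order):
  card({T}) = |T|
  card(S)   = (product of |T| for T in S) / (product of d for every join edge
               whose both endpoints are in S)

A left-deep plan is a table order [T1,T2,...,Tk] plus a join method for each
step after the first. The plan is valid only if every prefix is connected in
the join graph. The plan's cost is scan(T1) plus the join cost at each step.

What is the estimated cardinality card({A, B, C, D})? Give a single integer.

72000

Tables in S: A(100), B(300), C(120), D(80)
Edges inside S: D-B(d=40), B-C(d=50), C-A(d=2)
numerator = 100 * 300 * 120 * 80 = 288000000
denominator = 40 * 50 * 2 = 4000
card(S) = 288000000 / 4000 = 72000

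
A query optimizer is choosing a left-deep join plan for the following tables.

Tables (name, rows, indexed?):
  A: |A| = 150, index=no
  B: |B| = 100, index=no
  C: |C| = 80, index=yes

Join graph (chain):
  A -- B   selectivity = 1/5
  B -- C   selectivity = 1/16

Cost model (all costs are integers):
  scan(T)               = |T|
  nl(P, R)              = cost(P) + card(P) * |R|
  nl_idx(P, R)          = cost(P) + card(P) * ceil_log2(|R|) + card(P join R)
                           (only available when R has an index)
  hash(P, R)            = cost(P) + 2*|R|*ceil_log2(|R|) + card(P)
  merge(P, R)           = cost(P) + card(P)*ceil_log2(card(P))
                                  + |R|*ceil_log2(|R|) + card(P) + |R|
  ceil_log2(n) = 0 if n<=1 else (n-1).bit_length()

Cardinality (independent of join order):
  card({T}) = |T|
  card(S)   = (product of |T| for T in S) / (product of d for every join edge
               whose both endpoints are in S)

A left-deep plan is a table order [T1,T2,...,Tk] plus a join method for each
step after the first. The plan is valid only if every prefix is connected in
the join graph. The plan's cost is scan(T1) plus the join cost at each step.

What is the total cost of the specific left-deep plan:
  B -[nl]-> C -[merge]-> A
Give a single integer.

step 1: scan B: cost=100, card=100
step 2: join C via nl
    card(P join C) = 100*80/(16) = 500
    cost = 100 + 100*80 = 8100
step 3: join A via merge
    card(P join A) = 500*150/(5) = 15000
    cost = 8100 + 500*9 + 150*8 + 500 + 150 = 14450

14450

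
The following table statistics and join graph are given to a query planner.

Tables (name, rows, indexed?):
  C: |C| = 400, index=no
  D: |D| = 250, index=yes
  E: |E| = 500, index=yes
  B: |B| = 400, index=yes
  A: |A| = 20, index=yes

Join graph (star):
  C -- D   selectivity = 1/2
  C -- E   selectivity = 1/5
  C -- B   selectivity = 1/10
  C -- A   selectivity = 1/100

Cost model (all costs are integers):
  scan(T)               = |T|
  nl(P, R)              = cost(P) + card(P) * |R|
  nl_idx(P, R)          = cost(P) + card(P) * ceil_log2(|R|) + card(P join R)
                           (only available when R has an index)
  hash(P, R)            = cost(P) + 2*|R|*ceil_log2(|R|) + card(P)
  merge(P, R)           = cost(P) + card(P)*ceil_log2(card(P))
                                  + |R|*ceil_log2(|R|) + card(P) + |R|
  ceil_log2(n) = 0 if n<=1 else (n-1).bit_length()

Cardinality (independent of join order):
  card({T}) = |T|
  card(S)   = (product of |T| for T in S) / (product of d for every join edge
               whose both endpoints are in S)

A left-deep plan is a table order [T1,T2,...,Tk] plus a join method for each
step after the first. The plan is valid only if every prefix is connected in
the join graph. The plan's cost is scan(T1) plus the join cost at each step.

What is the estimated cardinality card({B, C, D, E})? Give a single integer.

200000000

Tables in S: B(400), C(400), D(250), E(500)
Edges inside S: C-D(d=2), C-E(d=5), C-B(d=10)
numerator = 400 * 400 * 250 * 500 = 20000000000
denominator = 2 * 5 * 10 = 100
card(S) = 20000000000 / 100 = 200000000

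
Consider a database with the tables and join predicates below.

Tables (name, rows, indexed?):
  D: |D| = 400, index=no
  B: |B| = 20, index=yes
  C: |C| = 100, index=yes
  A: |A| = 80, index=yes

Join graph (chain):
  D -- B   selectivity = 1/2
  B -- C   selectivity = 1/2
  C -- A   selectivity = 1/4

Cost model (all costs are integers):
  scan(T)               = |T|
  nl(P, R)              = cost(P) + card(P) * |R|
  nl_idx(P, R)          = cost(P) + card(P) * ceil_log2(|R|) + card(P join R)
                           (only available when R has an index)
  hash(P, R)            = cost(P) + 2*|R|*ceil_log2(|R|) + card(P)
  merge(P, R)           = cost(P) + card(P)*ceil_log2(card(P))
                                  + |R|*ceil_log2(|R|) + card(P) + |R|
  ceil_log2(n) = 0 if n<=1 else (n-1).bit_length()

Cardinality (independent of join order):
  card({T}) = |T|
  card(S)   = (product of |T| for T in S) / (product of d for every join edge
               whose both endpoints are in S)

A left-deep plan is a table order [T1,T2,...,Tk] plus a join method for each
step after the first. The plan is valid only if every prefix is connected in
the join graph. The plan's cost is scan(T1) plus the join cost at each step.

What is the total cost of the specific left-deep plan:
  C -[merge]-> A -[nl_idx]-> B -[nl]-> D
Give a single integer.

8031540

step 1: scan C: cost=100, card=100
step 2: join A via merge
    card(P join A) = 100*80/(4) = 2000
    cost = 100 + 100*7 + 80*7 + 100 + 80 = 1540
step 3: join B via nl_idx
    card(P join B) = 2000*20/(2) = 20000
    cost = 1540 + 2000*5 + 20000 = 31540
step 4: join D via nl
    card(P join D) = 20000*400/(2) = 4000000
    cost = 31540 + 20000*400 = 8031540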